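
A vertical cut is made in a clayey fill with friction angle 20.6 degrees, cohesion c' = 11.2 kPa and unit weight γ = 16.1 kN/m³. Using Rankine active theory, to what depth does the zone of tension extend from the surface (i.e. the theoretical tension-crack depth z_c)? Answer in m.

K_a = tan²(45° − 20.6°/2) = 0.4795; √K_a = 0.6924.
The active pressure is zero where K_a γ z = 2c√K_a, so z_c = 2c/(γ√K_a) = 2×11.2/(16.1×0.6924) = 2.009 m.

2.01 m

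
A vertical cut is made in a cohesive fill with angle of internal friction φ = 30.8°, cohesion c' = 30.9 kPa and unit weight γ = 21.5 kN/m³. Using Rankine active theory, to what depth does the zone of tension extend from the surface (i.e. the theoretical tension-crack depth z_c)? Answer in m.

5.06 m

K_a = tan²(45° − 30.8°/2) = 0.3227; √K_a = 0.5681.
The active pressure is zero where K_a γ z = 2c√K_a, so z_c = 2c/(γ√K_a) = 2×30.9/(21.5×0.5681) = 5.060 m.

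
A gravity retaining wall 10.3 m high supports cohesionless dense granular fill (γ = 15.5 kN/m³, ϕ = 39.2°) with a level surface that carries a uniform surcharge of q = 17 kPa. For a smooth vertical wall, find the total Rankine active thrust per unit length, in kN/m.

K_a = tan²(45° − φ/2) = 0.2255.
Soil triangle: ½ K_a γ H² = 0.5×0.2255×15.5×10.3² = 185.4 kN/m.
Surcharge rectangle: K_a q H = 0.2255×17×10.3 = 39.48 kN/m.
Total = 185.4 + 39.48 = 224.9 kN/m.

225 kN/m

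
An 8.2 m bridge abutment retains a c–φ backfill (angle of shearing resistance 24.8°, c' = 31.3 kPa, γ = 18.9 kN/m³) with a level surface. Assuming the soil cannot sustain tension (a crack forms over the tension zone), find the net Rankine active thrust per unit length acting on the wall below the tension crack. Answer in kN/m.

35.3 kN/m

K_a = 0.4090; √K_a = 0.6395.
Tension-crack depth z_c = 2c/(γ√K_a) = 2×31.3/(18.9×0.6395) = 5.179 m.
σ_a at base = K_a γ H − 2c√K_a = 0.4090×18.9×8.2 − 2×31.3×0.6395 = 23.35 kPa.
P_a = ½ × 23.35 × (H − z_c) = 0.5×23.35×3.021 = 35.27 kN/m.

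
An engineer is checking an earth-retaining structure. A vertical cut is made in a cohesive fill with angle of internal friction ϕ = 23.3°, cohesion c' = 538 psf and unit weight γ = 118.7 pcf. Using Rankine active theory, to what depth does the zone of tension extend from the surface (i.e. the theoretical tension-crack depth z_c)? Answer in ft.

13.8 ft

K_a = tan²(45° − 23.3°/2) = 0.4331; √K_a = 0.6581.
The active pressure is zero where K_a γ z = 2c√K_a, so z_c = 2c/(γ√K_a) = 2×538/(118.7×0.6581) = 13.77 ft.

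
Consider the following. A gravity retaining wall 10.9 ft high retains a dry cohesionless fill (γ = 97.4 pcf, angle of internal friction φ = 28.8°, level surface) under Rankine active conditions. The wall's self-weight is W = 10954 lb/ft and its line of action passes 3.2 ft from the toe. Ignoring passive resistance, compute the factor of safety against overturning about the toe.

K_a = tan²(45° − 28.8°/2) = 0.3498.
P_a = ½K_aγH² = 0.5×0.3498×97.4×10.9² = 2024 lb/ft, acting at H/3 = 3.633 ft above the base.
Overturning moment M_o = P_a × H/3 = 2024 × 3.633 = 7353.
Resisting moment M_r = W × 3.2 = 10954 × 3.2 = 35050.
FS_overturning = M_r/M_o = 35050/7353 = 4.767.

4.77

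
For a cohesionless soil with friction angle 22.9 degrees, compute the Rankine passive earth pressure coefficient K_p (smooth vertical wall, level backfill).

2.27

K_p = (1 + sin φ)/(1 − sin φ) = tan²(45° + 22.9°/2) = 2.274.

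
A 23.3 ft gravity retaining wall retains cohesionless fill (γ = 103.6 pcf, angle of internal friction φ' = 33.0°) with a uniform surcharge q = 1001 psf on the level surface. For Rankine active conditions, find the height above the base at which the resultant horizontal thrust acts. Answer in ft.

9.53 ft

K_a = 0.2948.
Triangular part P₁ = ½K_aγH² = 8290 at H/3 = 7.767 ft; rectangular part P₂ = K_a q H = 6876 at H/2 = 11.65 ft.
ȳ = (P₁·7.767 + P₂·11.65)/(P₁+P₂) = 9.527 ft.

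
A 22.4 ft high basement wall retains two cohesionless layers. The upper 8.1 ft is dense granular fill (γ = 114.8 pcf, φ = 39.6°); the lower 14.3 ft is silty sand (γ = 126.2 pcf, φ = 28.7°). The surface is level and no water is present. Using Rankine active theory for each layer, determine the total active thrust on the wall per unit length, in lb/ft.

K_a1 = tan²(45°−39.6°/2) = 0.2214; K_a2 = tan²(45°−28.7°/2) = 0.3511.
Layer 1: σ at base = K_a1 γ₁ h₁ = 205.9 psf; P₁ = ½×205.9×8.1 = 833.9.
Layer 2: σ_v at top = γ₁h₁ = 929.9; σ_h top = K_a2×929.9 = 326.5; σ_h base = K_a2×(929.9+126.2×14.3) = 960.2.
P₂ = ½(326.5+960.2)×14.3 = 9200. Total P_a = 833.9+9200 = 10030 lb/ft.

10000 lb/ft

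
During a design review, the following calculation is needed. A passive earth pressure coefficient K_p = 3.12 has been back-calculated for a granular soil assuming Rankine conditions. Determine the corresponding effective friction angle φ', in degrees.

31.0°

K_p = (1+sin φ)/(1−sin φ) ⇒ sin φ = (K_p − 1)/(K_p + 1) = 0.5146.
φ = arcsin(0.5146) = 30.97°.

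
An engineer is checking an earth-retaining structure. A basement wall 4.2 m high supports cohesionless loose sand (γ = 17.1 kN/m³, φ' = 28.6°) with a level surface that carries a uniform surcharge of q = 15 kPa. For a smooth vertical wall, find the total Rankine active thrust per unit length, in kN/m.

K_a = tan²(45° − φ/2) = 0.3525.
Soil triangle: ½ K_a γ H² = 0.5×0.3525×17.1×4.2² = 53.17 kN/m.
Surcharge rectangle: K_a q H = 0.3525×15×4.2 = 22.21 kN/m.
Total = 53.17 + 22.21 = 75.38 kN/m.

75.4 kN/m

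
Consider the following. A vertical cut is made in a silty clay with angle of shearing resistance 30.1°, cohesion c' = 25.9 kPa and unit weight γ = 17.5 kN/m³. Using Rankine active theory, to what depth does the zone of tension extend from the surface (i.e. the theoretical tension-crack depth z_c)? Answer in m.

K_a = tan²(45° − 30.1°/2) = 0.3320; √K_a = 0.5762.
The active pressure is zero where K_a γ z = 2c√K_a, so z_c = 2c/(γ√K_a) = 2×25.9/(17.5×0.5762) = 5.137 m.

5.14 m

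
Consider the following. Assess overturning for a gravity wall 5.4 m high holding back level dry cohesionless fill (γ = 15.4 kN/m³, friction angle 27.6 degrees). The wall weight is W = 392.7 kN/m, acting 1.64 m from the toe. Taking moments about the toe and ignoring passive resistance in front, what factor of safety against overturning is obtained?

4.34

K_a = tan²(45° − 27.6°/2) = 0.3668.
P_a = ½K_aγH² = 0.5×0.3668×15.4×5.4² = 82.35 kN/m, acting at H/3 = 1.800 m above the base.
Overturning moment M_o = P_a × H/3 = 82.35 × 1.800 = 148.2.
Resisting moment M_r = W × 1.64 = 392.7 × 1.64 = 644.0.
FS_overturning = M_r/M_o = 644.0/148.2 = 4.345.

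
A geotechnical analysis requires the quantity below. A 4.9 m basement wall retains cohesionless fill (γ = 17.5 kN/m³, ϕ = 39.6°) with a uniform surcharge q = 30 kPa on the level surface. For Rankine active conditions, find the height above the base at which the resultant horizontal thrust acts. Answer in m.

K_a = 0.2214.
Triangular part P₁ = ½K_aγH² = 46.52 at H/3 = 1.633 m; rectangular part P₂ = K_a q H = 32.55 at H/2 = 2.450 m.
ȳ = (P₁·1.633 + P₂·2.450)/(P₁+P₂) = 1.970 m.

1.97 m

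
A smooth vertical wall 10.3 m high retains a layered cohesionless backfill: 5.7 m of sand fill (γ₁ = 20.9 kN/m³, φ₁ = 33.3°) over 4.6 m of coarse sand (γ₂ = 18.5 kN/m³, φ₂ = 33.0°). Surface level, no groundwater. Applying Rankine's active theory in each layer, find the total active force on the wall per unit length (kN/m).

318 kN/m

K_a1 = tan²(45°−33.3°/2) = 0.2911; K_a2 = tan²(45°−33.0°/2) = 0.2948.
Layer 1: σ at base = K_a1 γ₁ h₁ = 34.68 kPa; P₁ = ½×34.68×5.7 = 98.85.
Layer 2: σ_v at top = γ₁h₁ = 119.1; σ_h top = K_a2×119.1 = 35.12; σ_h base = K_a2×(119.1+18.5×4.6) = 60.21.
P₂ = ½(35.12+60.21)×4.6 = 219.3. Total P_a = 98.85+219.3 = 318.1 kN/m.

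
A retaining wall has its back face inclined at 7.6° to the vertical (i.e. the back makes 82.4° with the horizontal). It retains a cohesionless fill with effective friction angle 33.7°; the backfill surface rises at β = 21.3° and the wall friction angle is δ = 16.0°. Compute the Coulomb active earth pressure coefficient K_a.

0.439

K_a = sin²(α+φ) / [sin²α · sin(α−δ) · (1 + √{sin(φ+δ)sin(φ−β) / (sin(α−δ)sin(α+β))})²].
With α = 82.4°, φ = 33.7°, δ = 16.0°, β = 21.3°: K_a = 0.4387.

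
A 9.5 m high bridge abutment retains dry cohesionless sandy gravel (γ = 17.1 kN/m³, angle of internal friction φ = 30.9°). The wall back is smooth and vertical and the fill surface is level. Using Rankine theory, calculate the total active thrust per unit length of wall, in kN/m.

K_a = tan²(45° − φ/2) = 0.3214.
P_a = ½ K_a γ H² = 0.5 × 0.3214 × 17.1 × 9.5² = 248.0 kN/m.

248 kN/m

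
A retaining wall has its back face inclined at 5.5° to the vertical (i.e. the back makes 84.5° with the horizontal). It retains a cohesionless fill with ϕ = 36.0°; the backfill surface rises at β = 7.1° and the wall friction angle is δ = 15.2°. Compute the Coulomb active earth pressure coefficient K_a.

K_a = sin²(α+φ) / [sin²α · sin(α−δ) · (1 + √{sin(φ+δ)sin(φ−β) / (sin(α−δ)sin(α+β))})²].
With α = 84.5°, φ = 36.0°, δ = 15.2°, β = 7.1°: K_a = 0.2998.

0.300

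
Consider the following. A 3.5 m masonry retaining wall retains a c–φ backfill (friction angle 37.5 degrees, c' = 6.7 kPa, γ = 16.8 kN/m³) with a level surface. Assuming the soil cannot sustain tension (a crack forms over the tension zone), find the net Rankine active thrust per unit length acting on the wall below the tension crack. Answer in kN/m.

7.24 kN/m

K_a = 0.2432; √K_a = 0.4931.
Tension-crack depth z_c = 2c/(γ√K_a) = 2×6.7/(16.8×0.4931) = 1.617 m.
σ_a at base = K_a γ H − 2c√K_a = 0.2432×16.8×3.5 − 2×6.7×0.4931 = 7.692 kPa.
P_a = ½ × 7.692 × (H − z_c) = 0.5×7.692×1.883 = 7.240 kN/m.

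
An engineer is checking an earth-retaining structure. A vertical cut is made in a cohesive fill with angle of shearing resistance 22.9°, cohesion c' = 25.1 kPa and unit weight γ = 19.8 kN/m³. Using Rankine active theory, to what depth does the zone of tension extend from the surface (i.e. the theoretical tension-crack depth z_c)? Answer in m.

K_a = tan²(45° − 22.9°/2) = 0.4398; √K_a = 0.6631.
The active pressure is zero where K_a γ z = 2c√K_a, so z_c = 2c/(γ√K_a) = 2×25.1/(19.8×0.6631) = 3.823 m.

3.82 m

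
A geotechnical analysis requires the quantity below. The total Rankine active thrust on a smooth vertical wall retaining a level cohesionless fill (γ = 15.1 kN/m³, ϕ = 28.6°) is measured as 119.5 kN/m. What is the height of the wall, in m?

K_a = 0.3525. P_a = ½ K_a γ H² ⇒ H = √(2P_a/(K_a γ)).
H = √(2×119.5/(0.3525×15.1)) = 6.700 m.

6.70 m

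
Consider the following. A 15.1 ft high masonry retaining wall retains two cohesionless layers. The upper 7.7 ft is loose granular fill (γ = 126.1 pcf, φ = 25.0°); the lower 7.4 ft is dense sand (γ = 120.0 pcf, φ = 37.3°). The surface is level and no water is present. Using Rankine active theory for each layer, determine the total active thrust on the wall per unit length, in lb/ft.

4090 lb/ft

K_a1 = tan²(45°−25.0°/2) = 0.4059; K_a2 = tan²(45°−37.3°/2) = 0.2453.
Layer 1: σ at base = K_a1 γ₁ h₁ = 394.1 psf; P₁ = ½×394.1×7.7 = 1517.
Layer 2: σ_v at top = γ₁h₁ = 971.0; σ_h top = K_a2×971.0 = 238.2; σ_h base = K_a2×(971.0+120.0×7.4) = 456.1.
P₂ = ½(238.2+456.1)×7.4 = 2569. Total P_a = 1517+2569 = 4086 lb/ft.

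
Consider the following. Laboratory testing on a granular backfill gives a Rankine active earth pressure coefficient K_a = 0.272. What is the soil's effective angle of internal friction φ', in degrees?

34.9°

K_a = tan²(45° − φ/2) ⇒ 45° − φ/2 = arctan(√0.272) = 27.54°.
φ = 2(45° − 27.54°) = 34.91°.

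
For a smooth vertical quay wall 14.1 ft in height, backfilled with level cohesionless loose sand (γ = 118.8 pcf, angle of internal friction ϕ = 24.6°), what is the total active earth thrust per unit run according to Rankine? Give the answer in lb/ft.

K_a = tan²(45° − φ/2) = 0.4121.
P_a = ½ K_a γ H² = 0.5 × 0.4121 × 118.8 × 14.1² = 4867 lb/ft.

4870 lb/ft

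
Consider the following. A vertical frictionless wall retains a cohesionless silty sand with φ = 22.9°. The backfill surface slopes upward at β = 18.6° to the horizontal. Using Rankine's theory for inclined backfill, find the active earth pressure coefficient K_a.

K_a = cos β · (cos β − √(cos²β − cos²φ)) / (cos β + √(cos²β − cos²φ)).
cos β = 0.9478, cos φ = 0.9212, √(cos²β − cos²φ) = 0.2229.
K_a = 0.9478 × (0.9478 − 0.2229)/(0.9478 + 0.2229) = 0.5869.

0.587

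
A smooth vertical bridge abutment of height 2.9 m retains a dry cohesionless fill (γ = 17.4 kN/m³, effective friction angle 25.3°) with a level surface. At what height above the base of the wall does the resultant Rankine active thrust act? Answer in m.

K_a = 0.4012.
The pressure distribution is triangular, so the resultant acts at H/3 above the base = 2.9/3 = 0.9667 m.

0.967 m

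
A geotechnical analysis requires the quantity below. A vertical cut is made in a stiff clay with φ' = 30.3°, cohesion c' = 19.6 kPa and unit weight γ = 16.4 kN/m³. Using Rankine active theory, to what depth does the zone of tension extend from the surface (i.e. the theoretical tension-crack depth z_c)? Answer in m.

K_a = tan²(45° − 30.3°/2) = 0.3293; √K_a = 0.5739.
The active pressure is zero where K_a γ z = 2c√K_a, so z_c = 2c/(γ√K_a) = 2×19.6/(16.4×0.5739) = 4.165 m.

4.17 m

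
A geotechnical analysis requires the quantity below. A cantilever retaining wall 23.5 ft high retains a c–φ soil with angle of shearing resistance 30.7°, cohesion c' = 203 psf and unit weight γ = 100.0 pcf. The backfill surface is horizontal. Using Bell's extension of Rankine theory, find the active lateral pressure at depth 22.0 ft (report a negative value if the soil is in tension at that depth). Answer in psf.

482 psf

K_a = (1 − sin φ)/(1 + sin φ) = 0.3240.
σ_a = K_a γ z − 2c√K_a = 0.3240×100.0×22.0 − 2×203×0.5692 = 481.8 psf.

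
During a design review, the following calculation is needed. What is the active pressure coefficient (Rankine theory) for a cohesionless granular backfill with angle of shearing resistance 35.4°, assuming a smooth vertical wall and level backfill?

0.266

K_a = tan²(45° − φ/2) = tan²(27.30°) = 0.2664.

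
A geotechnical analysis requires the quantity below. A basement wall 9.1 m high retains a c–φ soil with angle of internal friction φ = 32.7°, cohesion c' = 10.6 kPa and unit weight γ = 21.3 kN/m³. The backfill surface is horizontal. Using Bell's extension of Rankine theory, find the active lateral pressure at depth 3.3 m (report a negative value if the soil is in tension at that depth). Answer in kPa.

9.40 kPa

K_a = (1 − sin φ)/(1 + sin φ) = 0.2985.
σ_a = K_a γ z − 2c√K_a = 0.2985×21.3×3.3 − 2×10.6×0.5464 = 9.399 kPa.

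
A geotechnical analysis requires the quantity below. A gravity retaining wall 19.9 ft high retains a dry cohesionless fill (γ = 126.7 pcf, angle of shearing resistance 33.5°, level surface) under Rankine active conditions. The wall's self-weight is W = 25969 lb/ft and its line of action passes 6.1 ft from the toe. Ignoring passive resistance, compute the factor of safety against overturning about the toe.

K_a = tan²(45° − 33.5°/2) = 0.2887.
P_a = ½K_aγH² = 0.5×0.2887×126.7×19.9² = 7243 lb/ft, acting at H/3 = 6.633 ft above the base.
Overturning moment M_o = P_a × H/3 = 7243 × 6.633 = 48050.
Resisting moment M_r = W × 6.1 = 25969 × 6.1 = 158400.
FS_overturning = M_r/M_o = 158400/48050 = 3.297.

3.30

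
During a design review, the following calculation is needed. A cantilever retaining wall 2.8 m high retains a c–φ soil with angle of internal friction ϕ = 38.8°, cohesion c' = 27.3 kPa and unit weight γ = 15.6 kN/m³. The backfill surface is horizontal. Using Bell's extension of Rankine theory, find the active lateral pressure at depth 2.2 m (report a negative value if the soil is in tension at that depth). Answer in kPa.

K_a = (1 − sin φ)/(1 + sin φ) = 0.2296.
σ_a = K_a γ z − 2c√K_a = 0.2296×15.6×2.2 − 2×27.3×0.4791 = -18.28 kPa.

-18.3 kPa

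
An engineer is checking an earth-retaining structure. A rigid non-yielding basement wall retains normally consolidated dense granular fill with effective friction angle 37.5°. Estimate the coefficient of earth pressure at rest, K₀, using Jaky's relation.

0.391

K₀ = 1 − sin φ' = 1 − sin 37.5° = 0.3912.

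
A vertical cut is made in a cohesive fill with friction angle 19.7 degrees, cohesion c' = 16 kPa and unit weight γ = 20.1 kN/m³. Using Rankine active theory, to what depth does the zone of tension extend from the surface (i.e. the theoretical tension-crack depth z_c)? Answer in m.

K_a = tan²(45° − 19.7°/2) = 0.4958; √K_a = 0.7041.
The active pressure is zero where K_a γ z = 2c√K_a, so z_c = 2c/(γ√K_a) = 2×16/(20.1×0.7041) = 2.261 m.

2.26 m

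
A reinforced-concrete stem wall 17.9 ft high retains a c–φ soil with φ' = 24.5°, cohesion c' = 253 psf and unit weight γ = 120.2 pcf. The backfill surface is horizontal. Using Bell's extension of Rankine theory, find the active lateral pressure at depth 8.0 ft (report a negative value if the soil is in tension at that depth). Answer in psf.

72.4 psf

K_a = (1 − sin φ)/(1 + sin φ) = 0.4137.
σ_a = K_a γ z − 2c√K_a = 0.4137×120.2×8.0 − 2×253×0.6432 = 72.38 psf.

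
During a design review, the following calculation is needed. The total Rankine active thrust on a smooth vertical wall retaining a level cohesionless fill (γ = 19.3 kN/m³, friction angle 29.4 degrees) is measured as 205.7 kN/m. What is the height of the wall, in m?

7.90 m

K_a = 0.3415. P_a = ½ K_a γ H² ⇒ H = √(2P_a/(K_a γ)).
H = √(2×205.7/(0.3415×19.3)) = 7.901 m.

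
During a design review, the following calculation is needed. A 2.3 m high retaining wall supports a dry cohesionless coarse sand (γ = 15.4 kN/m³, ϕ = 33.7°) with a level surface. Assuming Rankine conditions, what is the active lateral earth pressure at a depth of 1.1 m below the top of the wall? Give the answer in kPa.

4.85 kPa

K_a = (1 − sin φ)/(1 + sin φ) = 0.2863.
σ_h = K_a γ z = 0.2863 × 15.4 × 1.1 = 4.850 kPa.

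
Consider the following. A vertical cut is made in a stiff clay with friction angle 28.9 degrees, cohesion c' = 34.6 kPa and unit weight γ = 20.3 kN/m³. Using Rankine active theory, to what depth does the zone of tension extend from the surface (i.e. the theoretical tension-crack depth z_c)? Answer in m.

5.78 m

K_a = tan²(45° − 28.9°/2) = 0.3484; √K_a = 0.5902.
The active pressure is zero where K_a γ z = 2c√K_a, so z_c = 2c/(γ√K_a) = 2×34.6/(20.3×0.5902) = 5.776 m.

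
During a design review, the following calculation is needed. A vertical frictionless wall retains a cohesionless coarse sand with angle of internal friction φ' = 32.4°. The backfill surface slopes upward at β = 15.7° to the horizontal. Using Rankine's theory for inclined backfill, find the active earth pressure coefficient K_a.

0.338

K_a = cos β · (cos β − √(cos²β − cos²φ)) / (cos β + √(cos²β − cos²φ)).
cos β = 0.9627, cos φ = 0.8443, √(cos²β − cos²φ) = 0.4625.
K_a = 0.9627 × (0.9627 − 0.4625)/(0.9627 + 0.4625) = 0.3379.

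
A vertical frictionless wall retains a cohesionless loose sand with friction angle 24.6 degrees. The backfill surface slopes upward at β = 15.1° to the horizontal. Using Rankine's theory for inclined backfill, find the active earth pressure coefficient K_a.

K_a = cos β · (cos β − √(cos²β − cos²φ)) / (cos β + √(cos²β − cos²φ)).
cos β = 0.9655, cos φ = 0.9092, √(cos²β − cos²φ) = 0.3247.
K_a = 0.9655 × (0.9655 − 0.3247)/(0.9655 + 0.3247) = 0.4795.

0.480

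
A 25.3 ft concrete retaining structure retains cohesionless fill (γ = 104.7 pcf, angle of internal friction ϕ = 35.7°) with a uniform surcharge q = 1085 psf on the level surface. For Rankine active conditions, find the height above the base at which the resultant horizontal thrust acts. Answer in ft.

K_a = 0.2630.
Triangular part P₁ = ½K_aγH² = 8813 at H/3 = 8.433 ft; rectangular part P₂ = K_a q H = 7219 at H/2 = 12.65 ft.
ȳ = (P₁·8.433 + P₂·12.65)/(P₁+P₂) = 10.33 ft.

10.3 ft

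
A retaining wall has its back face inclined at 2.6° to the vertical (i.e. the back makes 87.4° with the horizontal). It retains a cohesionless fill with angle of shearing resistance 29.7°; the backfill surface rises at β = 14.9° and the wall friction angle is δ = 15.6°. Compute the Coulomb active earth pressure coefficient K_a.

0.402

K_a = sin²(α+φ) / [sin²α · sin(α−δ) · (1 + √{sin(φ+δ)sin(φ−β) / (sin(α−δ)sin(α+β))})²].
With α = 87.4°, φ = 29.7°, δ = 15.6°, β = 14.9°: K_a = 0.4019.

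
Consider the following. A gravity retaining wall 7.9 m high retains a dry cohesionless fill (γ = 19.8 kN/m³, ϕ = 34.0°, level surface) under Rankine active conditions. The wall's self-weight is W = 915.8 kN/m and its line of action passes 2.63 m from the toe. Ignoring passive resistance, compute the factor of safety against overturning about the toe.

K_a = tan²(45° − 34.0°/2) = 0.2827.
P_a = ½K_aγH² = 0.5×0.2827×19.8×7.9² = 174.7 kN/m, acting at H/3 = 2.633 m above the base.
Overturning moment M_o = P_a × H/3 = 174.7 × 2.633 = 460.0.
Resisting moment M_r = W × 2.63 = 915.8 × 2.63 = 2409.
FS_overturning = M_r/M_o = 2409/460.0 = 5.236.

5.24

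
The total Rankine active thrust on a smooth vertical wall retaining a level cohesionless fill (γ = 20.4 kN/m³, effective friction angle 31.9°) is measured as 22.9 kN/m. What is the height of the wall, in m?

K_a = 0.3085. P_a = ½ K_a γ H² ⇒ H = √(2P_a/(K_a γ)).
H = √(2×22.9/(0.3085×20.4)) = 2.698 m.

2.70 m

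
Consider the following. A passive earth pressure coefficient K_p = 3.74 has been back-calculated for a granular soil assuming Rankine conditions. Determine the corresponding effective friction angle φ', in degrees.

K_p = (1+sin φ)/(1−sin φ) ⇒ sin φ = (K_p − 1)/(K_p + 1) = 0.5781.
φ = arcsin(0.5781) = 35.31°.

35.3°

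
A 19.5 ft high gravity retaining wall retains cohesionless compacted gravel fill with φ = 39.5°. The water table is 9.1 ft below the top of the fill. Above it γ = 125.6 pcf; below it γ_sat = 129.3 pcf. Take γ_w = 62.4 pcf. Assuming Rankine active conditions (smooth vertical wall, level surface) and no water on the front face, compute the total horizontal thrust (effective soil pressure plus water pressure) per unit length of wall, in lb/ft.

7980 lb/ft

K_a = tan²(45° − φ/2) = 0.2224.
γ' = 129.3 − 62.4 = 66.90 pcf. Depth below WT = 10.4 ft.
σ'_h at WT = K_a γ d_w = 254.2 psf; at base = 254.2 + K_a γ' × 10.4 = 409.0 psf.
P₁ (0–9.1 ft) = ½×254.2×9.1 = 1157. P₂ (9.1–19.5 ft) = ½(254.2+409.0)×10.4 = 3449.
P_w = ½ γ_w h₂² = 0.5×62.4×10.4² = 3375. Total = 1157+3449+3375 = 7980 lb/ft.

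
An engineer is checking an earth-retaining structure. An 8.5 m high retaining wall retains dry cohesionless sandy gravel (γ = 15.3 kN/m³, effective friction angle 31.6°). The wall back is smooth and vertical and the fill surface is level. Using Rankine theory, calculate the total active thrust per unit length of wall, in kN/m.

K_a = tan²(45° − φ/2) = 0.3123.
P_a = ½ K_a γ H² = 0.5 × 0.3123 × 15.3 × 8.5² = 172.6 kN/m.

173 kN/m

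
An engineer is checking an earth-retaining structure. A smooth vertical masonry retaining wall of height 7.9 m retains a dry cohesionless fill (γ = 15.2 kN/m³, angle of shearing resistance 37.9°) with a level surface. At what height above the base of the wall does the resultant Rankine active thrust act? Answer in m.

K_a = 0.2389.
The pressure distribution is triangular, so the resultant acts at H/3 above the base = 7.9/3 = 2.633 m.

2.63 m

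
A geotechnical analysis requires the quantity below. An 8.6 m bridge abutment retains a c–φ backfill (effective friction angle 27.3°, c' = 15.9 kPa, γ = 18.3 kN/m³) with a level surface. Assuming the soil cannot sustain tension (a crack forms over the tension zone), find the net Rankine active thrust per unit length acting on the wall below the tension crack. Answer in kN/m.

K_a = 0.3711; √K_a = 0.6092.
Tension-crack depth z_c = 2c/(γ√K_a) = 2×15.9/(18.3×0.6092) = 2.852 m.
σ_a at base = K_a γ H − 2c√K_a = 0.3711×18.3×8.6 − 2×15.9×0.6092 = 39.04 kPa.
P_a = ½ × 39.04 × (H − z_c) = 0.5×39.04×5.748 = 112.2 kN/m.

112 kN/m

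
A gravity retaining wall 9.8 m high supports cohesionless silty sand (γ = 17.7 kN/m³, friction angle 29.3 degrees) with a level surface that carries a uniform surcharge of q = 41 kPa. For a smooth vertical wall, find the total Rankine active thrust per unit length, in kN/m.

429 kN/m

K_a = tan²(45° − φ/2) = 0.3428.
Soil triangle: ½ K_a γ H² = 0.5×0.3428×17.7×9.8² = 291.4 kN/m.
Surcharge rectangle: K_a q H = 0.3428×41×9.8 = 137.8 kN/m.
Total = 291.4 + 137.8 = 429.1 kN/m.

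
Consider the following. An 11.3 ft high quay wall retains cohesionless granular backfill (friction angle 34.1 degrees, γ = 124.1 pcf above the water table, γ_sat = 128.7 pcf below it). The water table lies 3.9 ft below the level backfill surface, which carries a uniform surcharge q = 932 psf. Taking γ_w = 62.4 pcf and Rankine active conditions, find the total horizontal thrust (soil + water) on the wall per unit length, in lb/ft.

6460 lb/ft

K_a = tan²(45° − φ/2) = 0.2815.
γ' = 128.7 − 62.4 = 66.30 pcf. h₂ = H − d_w = 7.4 ft.
σ'_h: at surface K_a·q = 262.4; at WT K_a(q+γd_w) = 398.6; at base K_a(q+γd_w+γ'h₂) = 536.8 psf.
P₁ = ½(262.4+398.6)×3.9 = 1289; P₂ = ½(398.6+536.8)×7.4 = 3461; P_w = ½γ_w h₂² = 1709.
Total = 1289+3461+1709 = 6458 lb/ft.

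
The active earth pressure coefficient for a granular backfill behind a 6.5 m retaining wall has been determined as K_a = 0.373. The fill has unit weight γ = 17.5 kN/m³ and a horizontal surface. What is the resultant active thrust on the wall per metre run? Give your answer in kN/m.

138 kN/m

P = ½ K_a γ H² = 0.5 × 0.373 × 17.5 × 6.5² = 137.9 kN/m.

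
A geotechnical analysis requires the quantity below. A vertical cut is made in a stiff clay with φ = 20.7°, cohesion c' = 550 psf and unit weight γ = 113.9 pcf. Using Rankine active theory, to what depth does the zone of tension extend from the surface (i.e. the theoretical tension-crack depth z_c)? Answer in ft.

14.0 ft

K_a = tan²(45° − 20.7°/2) = 0.4777; √K_a = 0.6911.
The active pressure is zero where K_a γ z = 2c√K_a, so z_c = 2c/(γ√K_a) = 2×550/(113.9×0.6911) = 13.97 ft.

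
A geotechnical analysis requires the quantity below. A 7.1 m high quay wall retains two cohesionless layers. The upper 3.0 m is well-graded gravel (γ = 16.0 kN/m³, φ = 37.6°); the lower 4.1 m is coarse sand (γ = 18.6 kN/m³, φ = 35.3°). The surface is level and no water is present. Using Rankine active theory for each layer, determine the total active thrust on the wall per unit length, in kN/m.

K_a1 = tan²(45°−37.6°/2) = 0.2421; K_a2 = tan²(45°−35.3°/2) = 0.2675.
Layer 1: σ at base = K_a1 γ₁ h₁ = 11.62 kPa; P₁ = ½×11.62×3.0 = 17.43.
Layer 2: σ_v at top = γ₁h₁ = 48.00; σ_h top = K_a2×48.00 = 12.84; σ_h base = K_a2×(48.00+18.6×4.1) = 33.24.
P₂ = ½(12.84+33.24)×4.1 = 94.48. Total P_a = 17.43+94.48 = 111.9 kN/m.

112 kN/m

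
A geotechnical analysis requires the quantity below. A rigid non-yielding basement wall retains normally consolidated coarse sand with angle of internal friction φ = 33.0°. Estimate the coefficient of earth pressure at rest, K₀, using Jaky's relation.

0.455

K₀ = 1 − sin φ' = 1 − sin 33.0° = 0.4554.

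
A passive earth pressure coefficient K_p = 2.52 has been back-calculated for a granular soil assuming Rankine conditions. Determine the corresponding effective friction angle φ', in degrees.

25.6°

K_p = (1+sin φ)/(1−sin φ) ⇒ sin φ = (K_p − 1)/(K_p + 1) = 0.4318.
φ = arcsin(0.4318) = 25.58°.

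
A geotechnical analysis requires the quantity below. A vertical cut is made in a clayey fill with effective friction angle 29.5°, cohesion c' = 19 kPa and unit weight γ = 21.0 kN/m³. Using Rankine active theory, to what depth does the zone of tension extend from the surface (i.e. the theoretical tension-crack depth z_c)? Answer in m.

3.10 m

K_a = tan²(45° − 29.5°/2) = 0.3401; √K_a = 0.5832.
The active pressure is zero where K_a γ z = 2c√K_a, so z_c = 2c/(γ√K_a) = 2×19/(21.0×0.5832) = 3.103 m.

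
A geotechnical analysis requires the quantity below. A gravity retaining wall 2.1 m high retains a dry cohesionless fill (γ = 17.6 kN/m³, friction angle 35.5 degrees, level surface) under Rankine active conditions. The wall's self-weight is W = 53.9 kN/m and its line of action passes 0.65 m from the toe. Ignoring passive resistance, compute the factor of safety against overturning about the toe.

4.86

K_a = tan²(45° − 35.5°/2) = 0.2653.
P_a = ½K_aγH² = 0.5×0.2653×17.6×2.1² = 10.29 kN/m, acting at H/3 = 0.7000 m above the base.
Overturning moment M_o = P_a × H/3 = 10.29 × 0.7000 = 7.206.
Resisting moment M_r = W × 0.65 = 53.9 × 0.65 = 35.04.
FS_overturning = M_r/M_o = 35.04/7.206 = 4.862.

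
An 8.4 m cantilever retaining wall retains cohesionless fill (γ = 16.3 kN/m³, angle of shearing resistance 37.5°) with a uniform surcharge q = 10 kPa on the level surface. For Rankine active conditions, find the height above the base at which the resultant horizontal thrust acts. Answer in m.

2.98 m

K_a = 0.2432.
Triangular part P₁ = ½K_aγH² = 139.9 at H/3 = 2.800 m; rectangular part P₂ = K_a q H = 20.43 at H/2 = 4.200 m.
ȳ = (P₁·2.800 + P₂·4.200)/(P₁+P₂) = 2.978 m.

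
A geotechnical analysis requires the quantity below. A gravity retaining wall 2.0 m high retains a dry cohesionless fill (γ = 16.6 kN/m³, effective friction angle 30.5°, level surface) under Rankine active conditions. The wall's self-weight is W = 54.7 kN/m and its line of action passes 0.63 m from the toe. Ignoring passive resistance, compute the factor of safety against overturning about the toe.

4.77

K_a = tan²(45° − 30.5°/2) = 0.3267.
P_a = ½K_aγH² = 0.5×0.3267×16.6×2.0² = 10.85 kN/m, acting at H/3 = 0.6667 m above the base.
Overturning moment M_o = P_a × H/3 = 10.85 × 0.6667 = 7.230.
Resisting moment M_r = W × 0.63 = 54.7 × 0.63 = 34.46.
FS_overturning = M_r/M_o = 34.46/7.230 = 4.766.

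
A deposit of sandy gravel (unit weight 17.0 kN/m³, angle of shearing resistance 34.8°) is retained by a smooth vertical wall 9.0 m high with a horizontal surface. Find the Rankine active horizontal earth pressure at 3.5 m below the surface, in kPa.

16.3 kPa

K_a = (1 − sin φ)/(1 + sin φ) = 0.2733.
σ_h = K_a γ z = 0.2733 × 17.0 × 3.5 = 16.26 kPa.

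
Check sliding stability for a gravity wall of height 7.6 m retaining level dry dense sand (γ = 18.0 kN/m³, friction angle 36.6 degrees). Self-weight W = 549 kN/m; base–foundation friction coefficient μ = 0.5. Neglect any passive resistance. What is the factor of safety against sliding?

K_a = tan²(45° − 36.6°/2) = 0.2530.
P_a = ½K_aγH² = 0.5×0.2530×18.0×7.6² = 131.5 kN/m, acting at H/3 = 2.533 m above the base.
FS_sliding = μW / P_a = 0.5×549 / 131.5 = 2.088.

2.09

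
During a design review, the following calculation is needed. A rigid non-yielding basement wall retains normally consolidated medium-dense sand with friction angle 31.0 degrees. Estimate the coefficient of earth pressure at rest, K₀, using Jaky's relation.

K₀ = 1 − sin φ' = 1 − sin 31.0° = 0.4850.

0.485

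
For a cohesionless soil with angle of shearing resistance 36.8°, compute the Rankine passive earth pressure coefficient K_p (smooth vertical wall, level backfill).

K_p = (1 + sin φ)/(1 − sin φ) = tan²(45° + 36.8°/2) = 3.988.

3.99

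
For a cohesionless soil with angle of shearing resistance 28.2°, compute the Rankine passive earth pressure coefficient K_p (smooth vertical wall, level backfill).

2.79

K_p = (1 + sin φ)/(1 − sin φ) = tan²(45° + 28.2°/2) = 2.792.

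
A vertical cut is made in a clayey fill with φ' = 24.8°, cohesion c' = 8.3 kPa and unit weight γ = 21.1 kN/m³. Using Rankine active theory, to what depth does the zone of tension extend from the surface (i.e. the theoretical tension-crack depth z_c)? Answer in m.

K_a = tan²(45° − 24.8°/2) = 0.4090; √K_a = 0.6395.
The active pressure is zero where K_a γ z = 2c√K_a, so z_c = 2c/(γ√K_a) = 2×8.3/(21.1×0.6395) = 1.230 m.

1.23 m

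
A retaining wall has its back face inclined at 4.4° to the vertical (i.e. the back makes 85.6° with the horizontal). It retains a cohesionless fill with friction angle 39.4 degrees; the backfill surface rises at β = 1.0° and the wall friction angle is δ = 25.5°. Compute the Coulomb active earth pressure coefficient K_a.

0.239

K_a = sin²(α+φ) / [sin²α · sin(α−δ) · (1 + √{sin(φ+δ)sin(φ−β) / (sin(α−δ)sin(α+β))})²].
With α = 85.6°, φ = 39.4°, δ = 25.5°, β = 1.0°: K_a = 0.2387.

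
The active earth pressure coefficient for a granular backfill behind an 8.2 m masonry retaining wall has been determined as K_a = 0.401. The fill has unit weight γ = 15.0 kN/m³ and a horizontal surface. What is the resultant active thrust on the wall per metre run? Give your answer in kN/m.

202 kN/m

P = ½ K_a γ H² = 0.5 × 0.401 × 15.0 × 8.2² = 202.2 kN/m.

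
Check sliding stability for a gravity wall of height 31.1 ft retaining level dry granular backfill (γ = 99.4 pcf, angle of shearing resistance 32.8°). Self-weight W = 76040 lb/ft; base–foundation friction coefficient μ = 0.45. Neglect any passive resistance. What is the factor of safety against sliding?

K_a = tan²(45° − 32.8°/2) = 0.2973.
P_a = ½K_aγH² = 0.5×0.2973×99.4×31.1² = 14290 lb/ft, acting at H/3 = 10.37 ft above the base.
FS_sliding = μW / P_a = 0.45×76040 / 14290 = 2.395.

2.39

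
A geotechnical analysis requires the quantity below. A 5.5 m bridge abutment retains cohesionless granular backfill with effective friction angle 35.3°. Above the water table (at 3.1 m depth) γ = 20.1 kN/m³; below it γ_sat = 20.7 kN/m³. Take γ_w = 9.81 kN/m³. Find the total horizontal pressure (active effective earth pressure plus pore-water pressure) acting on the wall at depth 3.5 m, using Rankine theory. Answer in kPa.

21.8 kPa

K_a = (1 − sin φ)/(1 + sin φ) = 0.2675.
γ' = 20.7 − 9.81 = 10.89 kN/m³.
Effective vertical stress at 3.5 m: σ'_v = 20.1×3.1 + 10.89×0.400 = 66.67 kPa.
σ'_h = K_a σ'_v = 0.2675 × 66.67 = 17.84 kPa; u = γ_w × 0.400 = 3.924 kPa.
Total σ_h = 17.84 + 3.924 = 21.76 kPa.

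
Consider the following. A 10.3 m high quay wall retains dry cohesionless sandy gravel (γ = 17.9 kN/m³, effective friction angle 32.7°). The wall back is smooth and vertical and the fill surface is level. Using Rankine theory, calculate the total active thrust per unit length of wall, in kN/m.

K_a = tan²(45° − φ/2) = 0.2985.
P_a = ½ K_a γ H² = 0.5 × 0.2985 × 17.9 × 10.3² = 283.4 kN/m.

283 kN/m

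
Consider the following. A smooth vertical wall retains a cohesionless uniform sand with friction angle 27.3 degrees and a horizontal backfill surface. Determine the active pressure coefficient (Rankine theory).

0.371

K_a = tan²(45° − φ/2) = tan²(31.35°) = 0.3711.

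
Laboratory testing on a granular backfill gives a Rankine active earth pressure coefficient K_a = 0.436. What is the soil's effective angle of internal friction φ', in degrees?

K_a = tan²(45° − φ/2) ⇒ 45° − φ/2 = arctan(√0.436) = 33.44°.
φ = 2(45° − 33.44°) = 23.13°.

23.1°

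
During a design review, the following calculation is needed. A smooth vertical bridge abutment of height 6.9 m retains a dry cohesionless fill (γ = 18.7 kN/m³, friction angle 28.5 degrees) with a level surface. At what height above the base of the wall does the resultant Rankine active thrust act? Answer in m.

K_a = 0.3540.
The pressure distribution is triangular, so the resultant acts at H/3 above the base = 6.9/3 = 2.300 m.

2.30 m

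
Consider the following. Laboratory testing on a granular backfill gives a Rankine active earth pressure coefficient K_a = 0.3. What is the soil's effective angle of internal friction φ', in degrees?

32.6°

K_a = tan²(45° − φ/2) ⇒ 45° − φ/2 = arctan(√0.3) = 28.71°.
φ = 2(45° − 28.71°) = 32.58°.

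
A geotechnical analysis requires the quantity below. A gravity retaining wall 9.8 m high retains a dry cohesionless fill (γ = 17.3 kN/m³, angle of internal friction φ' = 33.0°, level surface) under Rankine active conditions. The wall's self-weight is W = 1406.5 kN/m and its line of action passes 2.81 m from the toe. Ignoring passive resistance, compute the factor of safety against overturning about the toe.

4.94

K_a = tan²(45° − 33.0°/2) = 0.2948.
P_a = ½K_aγH² = 0.5×0.2948×17.3×9.8² = 244.9 kN/m, acting at H/3 = 3.267 m above the base.
Overturning moment M_o = P_a × H/3 = 244.9 × 3.267 = 800.0.
Resisting moment M_r = W × 2.81 = 1406.5 × 2.81 = 3952.
FS_overturning = M_r/M_o = 3952/800.0 = 4.940.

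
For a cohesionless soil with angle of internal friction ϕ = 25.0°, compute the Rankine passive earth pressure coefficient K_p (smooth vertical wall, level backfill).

K_p = (1 + sin φ)/(1 − sin φ) = tan²(45° + 25.0°/2) = 2.464.

2.46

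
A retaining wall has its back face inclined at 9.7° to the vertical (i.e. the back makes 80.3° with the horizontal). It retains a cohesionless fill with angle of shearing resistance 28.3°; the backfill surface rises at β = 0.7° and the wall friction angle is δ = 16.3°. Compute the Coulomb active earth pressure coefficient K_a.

0.399

K_a = sin²(α+φ) / [sin²α · sin(α−δ) · (1 + √{sin(φ+δ)sin(φ−β) / (sin(α−δ)sin(α+β))})²].
With α = 80.3°, φ = 28.3°, δ = 16.3°, β = 0.7°: K_a = 0.3991.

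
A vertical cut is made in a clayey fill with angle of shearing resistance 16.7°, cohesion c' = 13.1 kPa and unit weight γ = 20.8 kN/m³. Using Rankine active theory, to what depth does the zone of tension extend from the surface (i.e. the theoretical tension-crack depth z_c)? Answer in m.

1.69 m

K_a = tan²(45° − 16.7°/2) = 0.5536; √K_a = 0.7440.
The active pressure is zero where K_a γ z = 2c√K_a, so z_c = 2c/(γ√K_a) = 2×13.1/(20.8×0.7440) = 1.693 m.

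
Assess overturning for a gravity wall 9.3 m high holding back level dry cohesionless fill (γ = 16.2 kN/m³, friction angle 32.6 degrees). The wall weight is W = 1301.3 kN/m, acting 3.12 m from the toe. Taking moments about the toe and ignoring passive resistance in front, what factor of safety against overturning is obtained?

6.24

K_a = tan²(45° − 32.6°/2) = 0.2997.
P_a = ½K_aγH² = 0.5×0.2997×16.2×9.3² = 210.0 kN/m, acting at H/3 = 3.100 m above the base.
Overturning moment M_o = P_a × H/3 = 210.0 × 3.100 = 651.0.
Resisting moment M_r = W × 3.12 = 1301.3 × 3.12 = 4060.
FS_overturning = M_r/M_o = 4060/651.0 = 6.237.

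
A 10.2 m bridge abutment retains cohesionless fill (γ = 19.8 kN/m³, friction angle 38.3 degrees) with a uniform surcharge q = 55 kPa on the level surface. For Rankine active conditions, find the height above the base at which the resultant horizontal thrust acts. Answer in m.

4.00 m

K_a = 0.2347.
Triangular part P₁ = ½K_aγH² = 241.8 at H/3 = 3.400 m; rectangular part P₂ = K_a q H = 131.7 at H/2 = 5.100 m.
ȳ = (P₁·3.400 + P₂·5.100)/(P₁+P₂) = 3.999 m.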